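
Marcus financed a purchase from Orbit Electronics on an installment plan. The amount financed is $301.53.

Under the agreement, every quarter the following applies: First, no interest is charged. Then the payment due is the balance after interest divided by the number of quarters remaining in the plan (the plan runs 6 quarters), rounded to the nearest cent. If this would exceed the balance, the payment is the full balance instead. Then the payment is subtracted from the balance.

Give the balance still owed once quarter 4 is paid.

# | Opening | Payment | End bal
1 | $301.53 | $50.26 | $251.27
2 | $251.27 | $50.25 | $201.02
3 | $201.02 | $50.26 | $150.76
4 | $150.76 | $50.25 | $100.51

$100.51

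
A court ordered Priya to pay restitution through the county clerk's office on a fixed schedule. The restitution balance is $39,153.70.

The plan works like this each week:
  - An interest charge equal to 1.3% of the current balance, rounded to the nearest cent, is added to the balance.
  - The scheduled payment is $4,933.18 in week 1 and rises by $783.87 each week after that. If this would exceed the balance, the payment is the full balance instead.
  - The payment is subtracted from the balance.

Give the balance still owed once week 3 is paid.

Week 1: $39,153.70 +$509.00 interest = $39,662.70; pay $4,933.18 → $34,729.52
Week 2: $34,729.52 +$451.48 interest = $35,181.00; pay $5,717.05 → $29,463.95
Week 3: $29,463.95 +$383.03 interest = $29,846.98; pay $6,500.92 → $23,346.06

$23,346.06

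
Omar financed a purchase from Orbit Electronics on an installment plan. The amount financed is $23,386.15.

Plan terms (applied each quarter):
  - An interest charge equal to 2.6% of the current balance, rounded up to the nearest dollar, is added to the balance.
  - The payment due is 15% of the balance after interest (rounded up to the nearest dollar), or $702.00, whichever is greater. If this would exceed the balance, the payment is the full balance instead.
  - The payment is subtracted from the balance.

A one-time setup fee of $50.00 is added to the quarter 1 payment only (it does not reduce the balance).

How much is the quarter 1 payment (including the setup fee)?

# | Opening | Interest | Payment | Fee | End bal
1 | $23,386.15 | $609.00 | $3,600.00 | $50.00 | $20,395.15

$3,650.00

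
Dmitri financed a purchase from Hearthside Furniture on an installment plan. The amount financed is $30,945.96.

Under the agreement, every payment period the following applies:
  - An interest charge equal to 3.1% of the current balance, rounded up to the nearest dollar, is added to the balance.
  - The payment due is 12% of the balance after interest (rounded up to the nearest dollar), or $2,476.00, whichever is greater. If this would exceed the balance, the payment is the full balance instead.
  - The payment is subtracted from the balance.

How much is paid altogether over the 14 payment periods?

$37,982.96

# | Opening | Interest | Payment | End bal
1 | $30,945.96 | $960.00 | $3,829.00 | $28,076.96
2 | $28,076.96 | $871.00 | $3,474.00 | $25,473.96
3 | $25,473.96 | $790.00 | $3,152.00 | $23,111.96
4 | $23,111.96 | $717.00 | $2,860.00 | $20,968.96
5 | $20,968.96 | $651.00 | $2,595.00 | $19,024.96
6 | $19,024.96 | $590.00 | $2,476.00 | $17,138.96
7 | $17,138.96 | $532.00 | $2,476.00 | $15,194.96
8 | $15,194.96 | $472.00 | $2,476.00 | $13,190.96
9 | $13,190.96 | $409.00 | $2,476.00 | $11,123.96
10 | $11,123.96 | $345.00 | $2,476.00 | $8,992.96
11 | $8,992.96 | $279.00 | $2,476.00 | $6,795.96
12 | $6,795.96 | $211.00 | $2,476.00 | $4,530.96
13 | $4,530.96 | $141.00 | $2,476.00 | $2,195.96
14 | $2,195.96 | $69.00 | $2,264.96 | $0.00
Total paid: $37,982.96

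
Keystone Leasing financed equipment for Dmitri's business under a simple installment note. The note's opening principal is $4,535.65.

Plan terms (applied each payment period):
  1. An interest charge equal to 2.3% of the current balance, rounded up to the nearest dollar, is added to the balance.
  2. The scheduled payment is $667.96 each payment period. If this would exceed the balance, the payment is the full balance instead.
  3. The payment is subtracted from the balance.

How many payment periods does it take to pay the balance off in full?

8

# | Opening | Interest | Payment | End bal
1 | $4,535.65 | $105.00 | $667.96 | $3,972.69
2 | $3,972.69 | $92.00 | $667.96 | $3,396.73
3 | $3,396.73 | $79.00 | $667.96 | $2,807.77
4 | $2,807.77 | $65.00 | $667.96 | $2,204.81
5 | $2,204.81 | $51.00 | $667.96 | $1,587.85
6 | $1,587.85 | $37.00 | $667.96 | $956.89
7 | $956.89 | $23.00 | $667.96 | $311.93
8 | $311.93 | $8.00 | $319.93 | $0.00
Balance reaches $0.00 in payment period 8.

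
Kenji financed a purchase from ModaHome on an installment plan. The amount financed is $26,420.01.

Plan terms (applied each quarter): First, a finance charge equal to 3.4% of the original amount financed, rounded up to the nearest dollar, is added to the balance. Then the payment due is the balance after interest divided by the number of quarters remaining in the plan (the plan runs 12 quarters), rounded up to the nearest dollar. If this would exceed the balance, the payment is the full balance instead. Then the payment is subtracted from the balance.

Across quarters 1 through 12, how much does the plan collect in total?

Quarter 1: opening $26,420.01; interest $899.00 → $27,319.01; payment $2,277.00; balance $25,042.01
Quarter 2: opening $25,042.01; interest $899.00 → $25,941.01; payment $2,359.00; balance $23,582.01
Quarter 3: opening $23,582.01; interest $899.00 → $24,481.01; payment $2,449.00; balance $22,032.01
Quarter 4: opening $22,032.01; interest $899.00 → $22,931.01; payment $2,548.00; balance $20,383.01
Quarter 5: opening $20,383.01; interest $899.00 → $21,282.01; payment $2,661.00; balance $18,621.01
Quarter 6: opening $18,621.01; interest $899.00 → $19,520.01; payment $2,789.00; balance $16,731.01
Quarter 7: opening $16,731.01; interest $899.00 → $17,630.01; payment $2,939.00; balance $14,691.01
Quarter 8: opening $14,691.01; interest $899.00 → $15,590.01; payment $3,119.00; balance $12,471.01
Quarter 9: opening $12,471.01; interest $899.00 → $13,370.01; payment $3,343.00; balance $10,027.01
Quarter 10: opening $10,027.01; interest $899.00 → $10,926.01; payment $3,643.00; balance $7,283.01
Quarter 11: opening $7,283.01; interest $899.00 → $8,182.01; payment $4,092.00; balance $4,090.01
Quarter 12: opening $4,090.01; interest $899.00 → $4,989.01; payment $4,989.01; balance $0.00
Total paid: $37,208.01

$37,208.01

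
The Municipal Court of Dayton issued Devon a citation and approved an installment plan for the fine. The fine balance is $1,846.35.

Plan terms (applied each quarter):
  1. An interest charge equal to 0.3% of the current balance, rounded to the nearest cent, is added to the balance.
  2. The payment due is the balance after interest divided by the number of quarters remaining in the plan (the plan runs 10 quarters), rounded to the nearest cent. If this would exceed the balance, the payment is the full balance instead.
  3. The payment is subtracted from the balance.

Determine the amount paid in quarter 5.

$187.42

Quarter 1: $1,846.35 +$5.54 interest = $1,851.89; pay $185.19 → $1,666.70
Quarter 2: $1,666.70 +$5.00 interest = $1,671.70; pay $185.74 → $1,485.96
Quarter 3: $1,485.96 +$4.46 interest = $1,490.42; pay $186.30 → $1,304.12
Quarter 4: $1,304.12 +$3.91 interest = $1,308.03; pay $186.86 → $1,121.17
Quarter 5: $1,121.17 +$3.36 interest = $1,124.53; pay $187.42 → $937.11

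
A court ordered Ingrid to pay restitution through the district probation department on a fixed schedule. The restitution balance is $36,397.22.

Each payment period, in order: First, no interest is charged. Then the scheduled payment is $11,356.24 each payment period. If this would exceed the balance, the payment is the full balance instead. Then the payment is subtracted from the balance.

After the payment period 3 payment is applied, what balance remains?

$2,328.50

# | Opening | Payment | End bal
1 | $36,397.22 | $11,356.24 | $25,040.98
2 | $25,040.98 | $11,356.24 | $13,684.74
3 | $13,684.74 | $11,356.24 | $2,328.50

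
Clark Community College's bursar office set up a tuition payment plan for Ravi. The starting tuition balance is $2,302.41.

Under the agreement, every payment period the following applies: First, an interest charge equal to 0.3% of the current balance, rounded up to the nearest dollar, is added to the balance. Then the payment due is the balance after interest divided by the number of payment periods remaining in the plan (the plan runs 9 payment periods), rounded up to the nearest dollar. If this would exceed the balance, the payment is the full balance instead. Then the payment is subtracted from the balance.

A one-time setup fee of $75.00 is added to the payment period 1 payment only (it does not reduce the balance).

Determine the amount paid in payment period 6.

Payment period 1: $2,302.41 +$7.00 interest = $2,309.41; pay $257.00 (+ $75.00 fee) → $2,052.41
Payment period 2: $2,052.41 +$7.00 interest = $2,059.41; pay $258.00 → $1,801.41
Payment period 3: $1,801.41 +$6.00 interest = $1,807.41; pay $259.00 → $1,548.41
Payment period 4: $1,548.41 +$5.00 interest = $1,553.41; pay $259.00 → $1,294.41
Payment period 5: $1,294.41 +$4.00 interest = $1,298.41; pay $260.00 → $1,038.41
Payment period 6: $1,038.41 +$4.00 interest = $1,042.41; pay $261.00 → $781.41

$261.00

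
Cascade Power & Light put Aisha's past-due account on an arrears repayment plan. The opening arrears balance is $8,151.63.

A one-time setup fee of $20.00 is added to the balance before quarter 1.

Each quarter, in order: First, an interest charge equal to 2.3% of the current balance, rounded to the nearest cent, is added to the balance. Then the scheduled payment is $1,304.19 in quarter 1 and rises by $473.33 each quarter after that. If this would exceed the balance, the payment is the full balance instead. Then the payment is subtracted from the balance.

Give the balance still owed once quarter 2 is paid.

$5,440.14

Quarter 1: $8,171.63 +$187.95 interest = $8,359.58; pay $1,304.19 → $7,055.39
Quarter 2: $7,055.39 +$162.27 interest = $7,217.66; pay $1,777.52 → $5,440.14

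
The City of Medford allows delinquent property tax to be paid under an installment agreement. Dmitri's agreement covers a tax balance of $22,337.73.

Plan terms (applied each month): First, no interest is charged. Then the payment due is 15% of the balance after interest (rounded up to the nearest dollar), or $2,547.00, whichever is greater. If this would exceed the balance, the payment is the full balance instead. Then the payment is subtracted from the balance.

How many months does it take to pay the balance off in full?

Month 1: opening $22,337.73; payment $3,351.00; balance $18,986.73
Month 2: opening $18,986.73; payment $2,849.00; balance $16,137.73
Month 3: opening $16,137.73; payment $2,547.00; balance $13,590.73
Month 4: opening $13,590.73; payment $2,547.00; balance $11,043.73
Month 5: opening $11,043.73; payment $2,547.00; balance $8,496.73
Month 6: opening $8,496.73; payment $2,547.00; balance $5,949.73
Month 7: opening $5,949.73; payment $2,547.00; balance $3,402.73
Month 8: opening $3,402.73; payment $2,547.00; balance $855.73
Month 9: opening $855.73; payment $855.73; balance $0.00
Balance reaches $0.00 in month 9.

9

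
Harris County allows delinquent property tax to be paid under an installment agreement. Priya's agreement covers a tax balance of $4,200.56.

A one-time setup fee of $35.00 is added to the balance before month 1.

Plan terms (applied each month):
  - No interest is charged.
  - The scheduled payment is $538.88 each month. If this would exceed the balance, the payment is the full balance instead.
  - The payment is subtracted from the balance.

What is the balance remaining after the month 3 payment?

$2,618.92

Month 1: opening $4,235.56; payment $538.88; balance $3,696.68
Month 2: opening $3,696.68; payment $538.88; balance $3,157.80
Month 3: opening $3,157.80; payment $538.88; balance $2,618.92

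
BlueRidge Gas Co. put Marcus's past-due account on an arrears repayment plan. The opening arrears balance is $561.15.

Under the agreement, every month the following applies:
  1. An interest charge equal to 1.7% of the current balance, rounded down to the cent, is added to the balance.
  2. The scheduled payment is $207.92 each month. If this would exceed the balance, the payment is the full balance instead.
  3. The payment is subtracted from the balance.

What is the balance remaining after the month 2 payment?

$161.00

# | Opening | Interest | Payment | End bal
1 | $561.15 | $9.53 | $207.92 | $362.76
2 | $362.76 | $6.16 | $207.92 | $161.00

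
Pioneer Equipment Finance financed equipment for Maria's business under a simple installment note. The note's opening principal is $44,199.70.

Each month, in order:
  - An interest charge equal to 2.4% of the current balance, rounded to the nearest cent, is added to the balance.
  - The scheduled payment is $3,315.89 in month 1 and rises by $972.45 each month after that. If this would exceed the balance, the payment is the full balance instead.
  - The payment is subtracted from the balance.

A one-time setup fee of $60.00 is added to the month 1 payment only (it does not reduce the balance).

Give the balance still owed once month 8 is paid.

Month 1: $44,199.70 +$1,060.79 interest = $45,260.49; pay $3,315.89 (+ $60.00 fee) → $41,944.60
Month 2: $41,944.60 +$1,006.67 interest = $42,951.27; pay $4,288.34 → $38,662.93
Month 3: $38,662.93 +$927.91 interest = $39,590.84; pay $5,260.79 → $34,330.05
Month 4: $34,330.05 +$823.92 interest = $35,153.97; pay $6,233.24 → $28,920.73
Month 5: $28,920.73 +$694.10 interest = $29,614.83; pay $7,205.69 → $22,409.14
Month 6: $22,409.14 +$537.82 interest = $22,946.96; pay $8,178.14 → $14,768.82
Month 7: $14,768.82 +$354.45 interest = $15,123.27; pay $9,150.59 → $5,972.68
Month 8: $5,972.68 +$143.34 interest = $6,116.02; pay $6,116.02 → $0.00

$0.00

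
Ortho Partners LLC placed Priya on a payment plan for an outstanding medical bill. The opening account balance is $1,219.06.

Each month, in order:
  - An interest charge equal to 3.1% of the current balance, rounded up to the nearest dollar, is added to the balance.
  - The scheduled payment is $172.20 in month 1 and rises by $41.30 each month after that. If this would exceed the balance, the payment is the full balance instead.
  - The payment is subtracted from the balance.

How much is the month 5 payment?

$337.40

Month 1: opening $1,219.06; interest $38.00 → $1,257.06; payment $172.20; balance $1,084.86
Month 2: opening $1,084.86; interest $34.00 → $1,118.86; payment $213.50; balance $905.36
Month 3: opening $905.36; interest $29.00 → $934.36; payment $254.80; balance $679.56
Month 4: opening $679.56; interest $22.00 → $701.56; payment $296.10; balance $405.46
Month 5: opening $405.46; interest $13.00 → $418.46; payment $337.40; balance $81.06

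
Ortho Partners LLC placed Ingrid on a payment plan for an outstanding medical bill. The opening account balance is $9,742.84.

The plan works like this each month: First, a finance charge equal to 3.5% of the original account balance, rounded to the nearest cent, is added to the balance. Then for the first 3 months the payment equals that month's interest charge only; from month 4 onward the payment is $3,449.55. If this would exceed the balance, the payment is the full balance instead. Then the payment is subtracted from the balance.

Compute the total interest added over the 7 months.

$2,387.00

Month 1: opening $9,742.84; interest $341.00 → $10,083.84; payment $341.00; balance $9,742.84
Month 2: opening $9,742.84; interest $341.00 → $10,083.84; payment $341.00; balance $9,742.84
Month 3: opening $9,742.84; interest $341.00 → $10,083.84; payment $341.00; balance $9,742.84
Month 4: opening $9,742.84; interest $341.00 → $10,083.84; payment $3,449.55; balance $6,634.29
Month 5: opening $6,634.29; interest $341.00 → $6,975.29; payment $3,449.55; balance $3,525.74
Month 6: opening $3,525.74; interest $341.00 → $3,866.74; payment $3,449.55; balance $417.19
Month 7: opening $417.19; interest $341.00 → $758.19; payment $758.19; balance $0.00
Total interest: $341.00 + $341.00 + $341.00 + $341.00 + $341.00 + $341.00 + $341.00 = $2,387.00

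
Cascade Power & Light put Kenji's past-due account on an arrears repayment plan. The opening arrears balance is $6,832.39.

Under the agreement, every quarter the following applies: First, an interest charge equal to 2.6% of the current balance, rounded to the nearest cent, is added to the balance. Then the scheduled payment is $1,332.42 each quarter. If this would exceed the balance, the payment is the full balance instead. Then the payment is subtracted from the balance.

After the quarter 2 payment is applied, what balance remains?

Quarter 1: opening $6,832.39; interest $177.64 → $7,010.03; payment $1,332.42; balance $5,677.61
Quarter 2: opening $5,677.61; interest $147.62 → $5,825.23; payment $1,332.42; balance $4,492.81

$4,492.81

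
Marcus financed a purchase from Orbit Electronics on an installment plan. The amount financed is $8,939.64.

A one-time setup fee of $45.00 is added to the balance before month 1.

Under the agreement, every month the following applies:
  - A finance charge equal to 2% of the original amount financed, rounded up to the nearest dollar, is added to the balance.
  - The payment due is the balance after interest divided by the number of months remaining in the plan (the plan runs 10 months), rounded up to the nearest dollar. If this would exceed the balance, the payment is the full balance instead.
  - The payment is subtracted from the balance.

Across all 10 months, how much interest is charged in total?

$1,790.00

Month 1: $8,984.64 +$179.00 interest = $9,163.64; pay $917.00 → $8,246.64
Month 2: $8,246.64 +$179.00 interest = $8,425.64; pay $937.00 → $7,488.64
Month 3: $7,488.64 +$179.00 interest = $7,667.64; pay $959.00 → $6,708.64
Month 4: $6,708.64 +$179.00 interest = $6,887.64; pay $984.00 → $5,903.64
Month 5: $5,903.64 +$179.00 interest = $6,082.64; pay $1,014.00 → $5,068.64
Month 6: $5,068.64 +$179.00 interest = $5,247.64; pay $1,050.00 → $4,197.64
Month 7: $4,197.64 +$179.00 interest = $4,376.64; pay $1,095.00 → $3,281.64
Month 8: $3,281.64 +$179.00 interest = $3,460.64; pay $1,154.00 → $2,306.64
Month 9: $2,306.64 +$179.00 interest = $2,485.64; pay $1,243.00 → $1,242.64
Month 10: $1,242.64 +$179.00 interest = $1,421.64; pay $1,421.64 → $0.00
Total interest: $179.00 + $179.00 + $179.00 + $179.00 + $179.00 + $179.00 + $179.00 + $179.00 + $179.00 + $179.00 = $1,790.00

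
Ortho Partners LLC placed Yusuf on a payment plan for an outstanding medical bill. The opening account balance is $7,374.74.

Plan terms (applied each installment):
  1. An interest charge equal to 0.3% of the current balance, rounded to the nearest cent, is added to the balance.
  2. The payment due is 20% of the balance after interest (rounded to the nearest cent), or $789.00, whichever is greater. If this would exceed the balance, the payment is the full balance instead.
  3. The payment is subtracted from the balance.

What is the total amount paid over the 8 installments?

Installment 1: opening $7,374.74; interest $22.12 → $7,396.86; payment $1,479.37; balance $5,917.49
Installment 2: opening $5,917.49; interest $17.75 → $5,935.24; payment $1,187.05; balance $4,748.19
Installment 3: opening $4,748.19; interest $14.24 → $4,762.43; payment $952.49; balance $3,809.94
Installment 4: opening $3,809.94; interest $11.43 → $3,821.37; payment $789.00; balance $3,032.37
Installment 5: opening $3,032.37; interest $9.10 → $3,041.47; payment $789.00; balance $2,252.47
Installment 6: opening $2,252.47; interest $6.76 → $2,259.23; payment $789.00; balance $1,470.23
Installment 7: opening $1,470.23; interest $4.41 → $1,474.64; payment $789.00; balance $685.64
Installment 8: opening $685.64; interest $2.06 → $687.70; payment $687.70; balance $0.00
Total paid: $7,462.61

$7,462.61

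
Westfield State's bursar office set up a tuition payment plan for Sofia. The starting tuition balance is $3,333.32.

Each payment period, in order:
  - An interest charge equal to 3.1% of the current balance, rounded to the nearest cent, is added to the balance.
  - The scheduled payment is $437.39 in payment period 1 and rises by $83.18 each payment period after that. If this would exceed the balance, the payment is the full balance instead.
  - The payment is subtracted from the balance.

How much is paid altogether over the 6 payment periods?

Payment period 1: $3,333.32 +$103.33 interest = $3,436.65; pay $437.39 → $2,999.26
Payment period 2: $2,999.26 +$92.98 interest = $3,092.24; pay $520.57 → $2,571.67
Payment period 3: $2,571.67 +$79.72 interest = $2,651.39; pay $603.75 → $2,047.64
Payment period 4: $2,047.64 +$63.48 interest = $2,111.12; pay $686.93 → $1,424.19
Payment period 5: $1,424.19 +$44.15 interest = $1,468.34; pay $770.11 → $698.23
Payment period 6: $698.23 +$21.65 interest = $719.88; pay $719.88 → $0.00
Total paid: $3,738.63

$3,738.63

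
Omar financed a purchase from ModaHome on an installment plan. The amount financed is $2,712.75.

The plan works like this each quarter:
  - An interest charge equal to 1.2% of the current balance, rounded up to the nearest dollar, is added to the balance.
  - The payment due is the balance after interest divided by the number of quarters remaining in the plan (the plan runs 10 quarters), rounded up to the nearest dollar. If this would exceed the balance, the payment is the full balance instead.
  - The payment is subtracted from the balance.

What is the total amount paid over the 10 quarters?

Quarter 1: opening $2,712.75; interest $33.00 → $2,745.75; payment $275.00; balance $2,470.75
Quarter 2: opening $2,470.75; interest $30.00 → $2,500.75; payment $278.00; balance $2,222.75
Quarter 3: opening $2,222.75; interest $27.00 → $2,249.75; payment $282.00; balance $1,967.75
Quarter 4: opening $1,967.75; interest $24.00 → $1,991.75; payment $285.00; balance $1,706.75
Quarter 5: opening $1,706.75; interest $21.00 → $1,727.75; payment $288.00; balance $1,439.75
Quarter 6: opening $1,439.75; interest $18.00 → $1,457.75; payment $292.00; balance $1,165.75
Quarter 7: opening $1,165.75; interest $14.00 → $1,179.75; payment $295.00; balance $884.75
Quarter 8: opening $884.75; interest $11.00 → $895.75; payment $299.00; balance $596.75
Quarter 9: opening $596.75; interest $8.00 → $604.75; payment $303.00; balance $301.75
Quarter 10: opening $301.75; interest $4.00 → $305.75; payment $305.75; balance $0.00
Total paid: $2,902.75

$2,902.75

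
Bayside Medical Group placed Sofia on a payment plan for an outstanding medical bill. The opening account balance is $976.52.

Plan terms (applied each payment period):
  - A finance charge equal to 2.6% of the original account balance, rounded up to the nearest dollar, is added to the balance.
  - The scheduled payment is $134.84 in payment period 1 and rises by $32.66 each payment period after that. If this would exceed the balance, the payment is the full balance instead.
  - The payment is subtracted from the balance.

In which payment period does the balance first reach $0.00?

Payment period 1: $976.52 +$26.00 interest = $1,002.52; pay $134.84 → $867.68
Payment period 2: $867.68 +$26.00 interest = $893.68; pay $167.50 → $726.18
Payment period 3: $726.18 +$26.00 interest = $752.18; pay $200.16 → $552.02
Payment period 4: $552.02 +$26.00 interest = $578.02; pay $232.82 → $345.20
Payment period 5: $345.20 +$26.00 interest = $371.20; pay $265.48 → $105.72
Payment period 6: $105.72 +$26.00 interest = $131.72; pay $131.72 → $0.00
Balance reaches $0.00 in payment period 6.

6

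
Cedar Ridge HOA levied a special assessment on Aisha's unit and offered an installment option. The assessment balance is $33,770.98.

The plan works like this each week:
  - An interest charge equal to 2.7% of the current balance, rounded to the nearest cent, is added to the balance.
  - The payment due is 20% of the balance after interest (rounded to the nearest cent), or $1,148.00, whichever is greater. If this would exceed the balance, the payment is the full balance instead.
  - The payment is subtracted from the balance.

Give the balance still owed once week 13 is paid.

$1,589.13

Week 1: opening $33,770.98; interest $911.82 → $34,682.80; payment $6,936.56; balance $27,746.24
Week 2: opening $27,746.24; interest $749.15 → $28,495.39; payment $5,699.08; balance $22,796.31
Week 3: opening $22,796.31; interest $615.50 → $23,411.81; payment $4,682.36; balance $18,729.45
Week 4: opening $18,729.45; interest $505.70 → $19,235.15; payment $3,847.03; balance $15,388.12
Week 5: opening $15,388.12; interest $415.48 → $15,803.60; payment $3,160.72; balance $12,642.88
Week 6: opening $12,642.88; interest $341.36 → $12,984.24; payment $2,596.85; balance $10,387.39
Week 7: opening $10,387.39; interest $280.46 → $10,667.85; payment $2,133.57; balance $8,534.28
Week 8: opening $8,534.28; interest $230.43 → $8,764.71; payment $1,752.94; balance $7,011.77
Week 9: opening $7,011.77; interest $189.32 → $7,201.09; payment $1,440.22; balance $5,760.87
Week 10: opening $5,760.87; interest $155.54 → $5,916.41; payment $1,183.28; balance $4,733.13
Week 11: opening $4,733.13; interest $127.79 → $4,860.92; payment $1,148.00; balance $3,712.92
Week 12: opening $3,712.92; interest $100.25 → $3,813.17; payment $1,148.00; balance $2,665.17
Week 13: opening $2,665.17; interest $71.96 → $2,737.13; payment $1,148.00; balance $1,589.13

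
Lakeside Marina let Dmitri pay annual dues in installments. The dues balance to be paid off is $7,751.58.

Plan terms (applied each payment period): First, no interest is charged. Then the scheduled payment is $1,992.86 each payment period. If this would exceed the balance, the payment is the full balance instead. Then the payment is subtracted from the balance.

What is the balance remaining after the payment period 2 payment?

$3,765.86

Payment period 1: $7,751.58 − $1,992.86 → $5,758.72
Payment period 2: $5,758.72 − $1,992.86 → $3,765.86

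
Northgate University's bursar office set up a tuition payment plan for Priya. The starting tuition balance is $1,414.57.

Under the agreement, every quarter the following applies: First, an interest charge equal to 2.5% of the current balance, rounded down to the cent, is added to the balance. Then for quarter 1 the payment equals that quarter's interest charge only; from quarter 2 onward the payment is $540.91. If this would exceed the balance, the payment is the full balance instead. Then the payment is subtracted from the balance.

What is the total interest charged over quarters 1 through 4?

# | Opening | Interest | Payment | End bal
1 | $1,414.57 | $35.36 | $35.36 | $1,414.57
2 | $1,414.57 | $35.36 | $540.91 | $909.02
3 | $909.02 | $22.72 | $540.91 | $390.83
4 | $390.83 | $9.77 | $400.60 | $0.00
Total interest: $35.36 + $35.36 + $22.72 + $9.77 = $103.21

$103.21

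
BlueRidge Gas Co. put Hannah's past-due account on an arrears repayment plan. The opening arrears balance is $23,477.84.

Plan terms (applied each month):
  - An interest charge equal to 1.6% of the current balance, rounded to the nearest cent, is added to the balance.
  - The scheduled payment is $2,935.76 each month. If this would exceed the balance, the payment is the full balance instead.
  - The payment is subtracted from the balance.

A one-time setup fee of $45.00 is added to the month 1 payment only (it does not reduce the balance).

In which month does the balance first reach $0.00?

9

Month 1: opening $23,477.84; interest $375.65 → $23,853.49; payment $2,935.76 (+ $45.00 fee); balance $20,917.73
Month 2: opening $20,917.73; interest $334.68 → $21,252.41; payment $2,935.76; balance $18,316.65
Month 3: opening $18,316.65; interest $293.07 → $18,609.72; payment $2,935.76; balance $15,673.96
Month 4: opening $15,673.96; interest $250.78 → $15,924.74; payment $2,935.76; balance $12,988.98
Month 5: opening $12,988.98; interest $207.82 → $13,196.80; payment $2,935.76; balance $10,261.04
Month 6: opening $10,261.04; interest $164.18 → $10,425.22; payment $2,935.76; balance $7,489.46
Month 7: opening $7,489.46; interest $119.83 → $7,609.29; payment $2,935.76; balance $4,673.53
Month 8: opening $4,673.53; interest $74.78 → $4,748.31; payment $2,935.76; balance $1,812.55
Month 9: opening $1,812.55; interest $29.00 → $1,841.55; payment $1,841.55; balance $0.00
Balance reaches $0.00 in month 9.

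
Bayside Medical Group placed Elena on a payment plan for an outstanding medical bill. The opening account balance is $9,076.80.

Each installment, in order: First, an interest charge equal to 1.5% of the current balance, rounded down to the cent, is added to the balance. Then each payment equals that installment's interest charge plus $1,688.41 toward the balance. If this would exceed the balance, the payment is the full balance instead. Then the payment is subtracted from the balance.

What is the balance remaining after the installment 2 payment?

$5,699.98

Installment 1: opening $9,076.80; interest $136.15 → $9,212.95; payment $1,824.56; balance $7,388.39
Installment 2: opening $7,388.39; interest $110.82 → $7,499.21; payment $1,799.23; balance $5,699.98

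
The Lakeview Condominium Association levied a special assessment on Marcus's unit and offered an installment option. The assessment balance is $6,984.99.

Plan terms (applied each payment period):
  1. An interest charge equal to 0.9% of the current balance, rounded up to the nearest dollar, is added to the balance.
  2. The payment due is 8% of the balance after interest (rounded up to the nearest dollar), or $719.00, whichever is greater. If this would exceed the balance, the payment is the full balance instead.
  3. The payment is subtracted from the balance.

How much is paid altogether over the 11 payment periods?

$7,346.99

Payment period 1: $6,984.99 +$63.00 interest = $7,047.99; pay $719.00 → $6,328.99
Payment period 2: $6,328.99 +$57.00 interest = $6,385.99; pay $719.00 → $5,666.99
Payment period 3: $5,666.99 +$52.00 interest = $5,718.99; pay $719.00 → $4,999.99
Payment period 4: $4,999.99 +$45.00 interest = $5,044.99; pay $719.00 → $4,325.99
Payment period 5: $4,325.99 +$39.00 interest = $4,364.99; pay $719.00 → $3,645.99
Payment period 6: $3,645.99 +$33.00 interest = $3,678.99; pay $719.00 → $2,959.99
Payment period 7: $2,959.99 +$27.00 interest = $2,986.99; pay $719.00 → $2,267.99
Payment period 8: $2,267.99 +$21.00 interest = $2,288.99; pay $719.00 → $1,569.99
Payment period 9: $1,569.99 +$15.00 interest = $1,584.99; pay $719.00 → $865.99
Payment period 10: $865.99 +$8.00 interest = $873.99; pay $719.00 → $154.99
Payment period 11: $154.99 +$2.00 interest = $156.99; pay $156.99 → $0.00
Total paid: $7,346.99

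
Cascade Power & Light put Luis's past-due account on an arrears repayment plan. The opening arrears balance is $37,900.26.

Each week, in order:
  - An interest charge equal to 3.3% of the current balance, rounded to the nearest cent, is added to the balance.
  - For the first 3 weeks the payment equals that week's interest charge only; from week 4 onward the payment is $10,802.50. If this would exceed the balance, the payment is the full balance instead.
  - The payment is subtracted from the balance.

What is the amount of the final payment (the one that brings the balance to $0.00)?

$8,562.39

Week 1: opening $37,900.26; interest $1,250.71 → $39,150.97; payment $1,250.71; balance $37,900.26
Week 2: opening $37,900.26; interest $1,250.71 → $39,150.97; payment $1,250.71; balance $37,900.26
Week 3: opening $37,900.26; interest $1,250.71 → $39,150.97; payment $1,250.71; balance $37,900.26
Week 4: opening $37,900.26; interest $1,250.71 → $39,150.97; payment $10,802.50; balance $28,348.47
Week 5: opening $28,348.47; interest $935.50 → $29,283.97; payment $10,802.50; balance $18,481.47
Week 6: opening $18,481.47; interest $609.89 → $19,091.36; payment $10,802.50; balance $8,288.86
Week 7: opening $8,288.86; interest $273.53 → $8,562.39; payment $8,562.39; balance $0.00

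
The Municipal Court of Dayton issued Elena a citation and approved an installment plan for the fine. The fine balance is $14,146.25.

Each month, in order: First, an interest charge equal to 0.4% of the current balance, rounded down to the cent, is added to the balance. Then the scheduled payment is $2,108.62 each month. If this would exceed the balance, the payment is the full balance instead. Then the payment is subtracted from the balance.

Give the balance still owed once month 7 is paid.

$0.00

Month 1: opening $14,146.25; interest $56.58 → $14,202.83; payment $2,108.62; balance $12,094.21
Month 2: opening $12,094.21; interest $48.37 → $12,142.58; payment $2,108.62; balance $10,033.96
Month 3: opening $10,033.96; interest $40.13 → $10,074.09; payment $2,108.62; balance $7,965.47
Month 4: opening $7,965.47; interest $31.86 → $7,997.33; payment $2,108.62; balance $5,888.71
Month 5: opening $5,888.71; interest $23.55 → $5,912.26; payment $2,108.62; balance $3,803.64
Month 6: opening $3,803.64; interest $15.21 → $3,818.85; payment $2,108.62; balance $1,710.23
Month 7: opening $1,710.23; interest $6.84 → $1,717.07; payment $1,717.07; balance $0.00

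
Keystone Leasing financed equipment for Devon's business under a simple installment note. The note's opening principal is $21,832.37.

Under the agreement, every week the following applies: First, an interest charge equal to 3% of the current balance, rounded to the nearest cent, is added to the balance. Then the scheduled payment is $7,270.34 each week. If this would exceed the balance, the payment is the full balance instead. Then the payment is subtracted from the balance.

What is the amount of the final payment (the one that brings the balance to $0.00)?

Week 1: $21,832.37 +$654.97 interest = $22,487.34; pay $7,270.34 → $15,217.00
Week 2: $15,217.00 +$456.51 interest = $15,673.51; pay $7,270.34 → $8,403.17
Week 3: $8,403.17 +$252.10 interest = $8,655.27; pay $7,270.34 → $1,384.93
Week 4: $1,384.93 +$41.55 interest = $1,426.48; pay $1,426.48 → $0.00

$1,426.48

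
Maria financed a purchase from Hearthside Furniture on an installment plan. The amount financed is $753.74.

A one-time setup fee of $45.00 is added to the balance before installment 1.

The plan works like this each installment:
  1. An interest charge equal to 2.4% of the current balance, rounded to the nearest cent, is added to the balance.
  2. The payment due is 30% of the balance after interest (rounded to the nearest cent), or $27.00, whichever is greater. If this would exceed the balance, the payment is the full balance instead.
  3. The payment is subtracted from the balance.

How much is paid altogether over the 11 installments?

$863.62

Installment 1: opening $798.74; interest $19.17 → $817.91; payment $245.37; balance $572.54
Installment 2: opening $572.54; interest $13.74 → $586.28; payment $175.88; balance $410.40
Installment 3: opening $410.40; interest $9.85 → $420.25; payment $126.08; balance $294.17
Installment 4: opening $294.17; interest $7.06 → $301.23; payment $90.37; balance $210.86
Installment 5: opening $210.86; interest $5.06 → $215.92; payment $64.78; balance $151.14
Installment 6: opening $151.14; interest $3.63 → $154.77; payment $46.43; balance $108.34
Installment 7: opening $108.34; interest $2.60 → $110.94; payment $33.28; balance $77.66
Installment 8: opening $77.66; interest $1.86 → $79.52; payment $27.00; balance $52.52
Installment 9: opening $52.52; interest $1.26 → $53.78; payment $27.00; balance $26.78
Installment 10: opening $26.78; interest $0.64 → $27.42; payment $27.00; balance $0.42
Installment 11: opening $0.42; interest $0.01 → $0.43; payment $0.43; balance $0.00
Total paid: $863.62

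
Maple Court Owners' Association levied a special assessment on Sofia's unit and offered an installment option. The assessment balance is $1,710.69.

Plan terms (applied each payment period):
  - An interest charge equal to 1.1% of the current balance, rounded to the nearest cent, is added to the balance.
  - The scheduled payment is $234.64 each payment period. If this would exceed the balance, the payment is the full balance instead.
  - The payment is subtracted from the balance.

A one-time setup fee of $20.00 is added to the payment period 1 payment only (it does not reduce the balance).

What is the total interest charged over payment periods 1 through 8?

$82.58

Payment period 1: $1,710.69 +$18.82 interest = $1,729.51; pay $234.64 (+ $20.00 fee) → $1,494.87
Payment period 2: $1,494.87 +$16.44 interest = $1,511.31; pay $234.64 → $1,276.67
Payment period 3: $1,276.67 +$14.04 interest = $1,290.71; pay $234.64 → $1,056.07
Payment period 4: $1,056.07 +$11.62 interest = $1,067.69; pay $234.64 → $833.05
Payment period 5: $833.05 +$9.16 interest = $842.21; pay $234.64 → $607.57
Payment period 6: $607.57 +$6.68 interest = $614.25; pay $234.64 → $379.61
Payment period 7: $379.61 +$4.18 interest = $383.79; pay $234.64 → $149.15
Payment period 8: $149.15 +$1.64 interest = $150.79; pay $150.79 → $0.00
Total interest: $18.82 + $16.44 + $14.04 + $11.62 + $9.16 + $6.68 + $4.18 + $1.64 = $82.58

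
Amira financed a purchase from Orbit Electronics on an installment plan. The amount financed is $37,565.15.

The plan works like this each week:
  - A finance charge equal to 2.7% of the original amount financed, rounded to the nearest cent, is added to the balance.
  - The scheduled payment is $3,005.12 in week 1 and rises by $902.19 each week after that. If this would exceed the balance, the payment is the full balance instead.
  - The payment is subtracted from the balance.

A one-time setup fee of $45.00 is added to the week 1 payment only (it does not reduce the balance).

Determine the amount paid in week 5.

$6,613.88

Week 1: opening $37,565.15; interest $1,014.26 → $38,579.41; payment $3,005.12 (+ $45.00 fee); balance $35,574.29
Week 2: opening $35,574.29; interest $1,014.26 → $36,588.55; payment $3,907.31; balance $32,681.24
Week 3: opening $32,681.24; interest $1,014.26 → $33,695.50; payment $4,809.50; balance $28,886.00
Week 4: opening $28,886.00; interest $1,014.26 → $29,900.26; payment $5,711.69; balance $24,188.57
Week 5: opening $24,188.57; interest $1,014.26 → $25,202.83; payment $6,613.88; balance $18,588.95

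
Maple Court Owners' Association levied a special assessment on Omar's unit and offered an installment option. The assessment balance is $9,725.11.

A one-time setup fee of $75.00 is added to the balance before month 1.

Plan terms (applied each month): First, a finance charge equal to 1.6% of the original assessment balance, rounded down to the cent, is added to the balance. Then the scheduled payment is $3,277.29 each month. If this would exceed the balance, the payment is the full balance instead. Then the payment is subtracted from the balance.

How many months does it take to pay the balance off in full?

4

# | Opening | Interest | Payment | End bal
1 | $9,800.11 | $155.60 | $3,277.29 | $6,678.42
2 | $6,678.42 | $155.60 | $3,277.29 | $3,556.73
3 | $3,556.73 | $155.60 | $3,277.29 | $435.04
4 | $435.04 | $155.60 | $590.64 | $0.00
Balance reaches $0.00 in month 4.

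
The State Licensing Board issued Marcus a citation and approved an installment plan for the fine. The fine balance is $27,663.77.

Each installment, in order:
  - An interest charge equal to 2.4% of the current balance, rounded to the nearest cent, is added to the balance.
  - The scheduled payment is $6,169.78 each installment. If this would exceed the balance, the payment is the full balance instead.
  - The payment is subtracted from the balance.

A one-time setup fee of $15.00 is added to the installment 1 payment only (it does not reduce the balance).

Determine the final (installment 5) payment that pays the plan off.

Installment 1: $27,663.77 +$663.93 interest = $28,327.70; pay $6,169.78 (+ $15.00 fee) → $22,157.92
Installment 2: $22,157.92 +$531.79 interest = $22,689.71; pay $6,169.78 → $16,519.93
Installment 3: $16,519.93 +$396.48 interest = $16,916.41; pay $6,169.78 → $10,746.63
Installment 4: $10,746.63 +$257.92 interest = $11,004.55; pay $6,169.78 → $4,834.77
Installment 5: $4,834.77 +$116.03 interest = $4,950.80; pay $4,950.80 → $0.00

$4,950.80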